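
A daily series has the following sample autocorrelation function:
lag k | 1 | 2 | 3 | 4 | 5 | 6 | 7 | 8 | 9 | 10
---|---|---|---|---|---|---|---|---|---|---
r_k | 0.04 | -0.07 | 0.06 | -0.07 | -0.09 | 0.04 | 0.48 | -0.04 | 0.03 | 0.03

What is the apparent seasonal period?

The largest autocorrelation is r_7 = 0.48; the remaining lags stay at or below 0.06.
The dominant spike at lag 7 indicates a seasonal period of 7.

7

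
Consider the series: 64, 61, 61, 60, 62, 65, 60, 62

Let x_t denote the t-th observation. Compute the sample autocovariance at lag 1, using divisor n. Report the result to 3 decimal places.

Mean x̄ = (64 + 61 + 61 + 60 + 62 + 65 + 60 + 62)/8 = 61.8750
Deviations: 2.1250, -0.8750, -0.8750, -1.8750, 0.1250, 3.1250, -1.8750, 0.1250
Σ_{t=1}^{7}(x_t−x̄)(x_{t+1}−x̄) = -5.3906
γ_1 = -5.3906 / 8 = -0.674

-0.674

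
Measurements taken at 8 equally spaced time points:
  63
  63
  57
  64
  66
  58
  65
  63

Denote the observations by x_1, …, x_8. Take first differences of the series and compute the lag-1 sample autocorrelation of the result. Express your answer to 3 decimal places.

First differences Δx: 0, -6, 7, 2, -8, 7, -2
Mean of differences = 0.0000
Numerator Σ(Δx_t−Δx̄)(Δx_{t+1}−Δx̄) = -114.0000
Denominator Σ(Δx_t−Δx̄)² = 206.0000
r_1(Δx) = -114.0000 / 206.0000 = -0.553

-0.553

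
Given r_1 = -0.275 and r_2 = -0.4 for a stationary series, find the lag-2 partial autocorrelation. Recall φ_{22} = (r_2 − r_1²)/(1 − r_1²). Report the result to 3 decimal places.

φ_{22} = (r_2 − r_1²) / (1 − r_1²)
r_1² = (-0.275)² = 0.075625
Numerator = -0.4 − 0.0756 = -0.4756; denominator = 1 − 0.0756 = 0.9244
φ_{22} = -0.4756 / 0.9244 = -0.515

-0.515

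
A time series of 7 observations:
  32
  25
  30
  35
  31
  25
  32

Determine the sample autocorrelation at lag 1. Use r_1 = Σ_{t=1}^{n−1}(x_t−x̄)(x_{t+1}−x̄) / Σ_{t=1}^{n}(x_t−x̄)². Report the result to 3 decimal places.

Mean x̄ = (32 + 25 + 30 + 35 + 31 + 25 + 32)/7 = 30.0000
Numerator Σ_{t=1}^{6}(x_t−x̄)(x_{t+1}−x̄) = -20.0000
Denominator Σ(x_t−x̄)² = 84.0000
r_1 = -20.0000 / 84.0000 = -0.238

-0.238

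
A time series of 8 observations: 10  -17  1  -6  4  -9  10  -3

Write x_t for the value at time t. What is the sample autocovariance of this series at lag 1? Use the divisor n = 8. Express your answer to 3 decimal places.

Mean x̄ = (10 − 17 + 1 − 6 + 4 − 9 + 10 − 3)/8 = -1.2500
Σ_{t=1}^{7}(x_t−x̄)(x_{t+1}−x̄) = -395.8125
γ_1 = -395.8125 / 8 = -49.477

-49.477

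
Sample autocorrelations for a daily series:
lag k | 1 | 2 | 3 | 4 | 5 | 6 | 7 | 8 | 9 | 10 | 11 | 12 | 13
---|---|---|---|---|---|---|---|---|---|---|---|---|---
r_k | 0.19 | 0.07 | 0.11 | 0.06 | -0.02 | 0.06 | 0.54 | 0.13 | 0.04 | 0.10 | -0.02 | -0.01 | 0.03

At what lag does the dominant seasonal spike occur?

The largest autocorrelation is r_7 = 0.54; the remaining lags stay at or below 0.19.
The dominant spike at lag 7 indicates a seasonal period of 7.

7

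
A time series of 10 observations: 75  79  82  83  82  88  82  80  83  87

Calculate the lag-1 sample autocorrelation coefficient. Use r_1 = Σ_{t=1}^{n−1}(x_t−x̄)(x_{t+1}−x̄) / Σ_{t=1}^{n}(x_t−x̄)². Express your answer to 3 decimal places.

Mean x̄ = (75 + 79 + 82 + 83 + 82 + 88 + 82 + 80 + 83 + 87)/10 = 82.1000
Numerator Σ_{t=1}^{9}(x_t−x̄)(x_{t+1}−x̄) = 23.6900
Denominator Σ(x_t−x̄)² = 124.9000
r_1 = 23.6900 / 124.9000 = 0.190

0.190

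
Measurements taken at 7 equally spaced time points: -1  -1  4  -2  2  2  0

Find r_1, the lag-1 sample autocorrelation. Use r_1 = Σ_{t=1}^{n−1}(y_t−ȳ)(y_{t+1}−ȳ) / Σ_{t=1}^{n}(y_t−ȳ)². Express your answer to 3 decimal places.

-0.512

Mean ȳ = (-1 − 1 + 4 − 2 + 2 + 2 + 0)/7 = 0.5714
Deviations from mean: -1.5714, -1.5714, 3.4286, -2.5714, 1.4286, 1.4286, -0.5714
Numerator Σ_{t=1}^{6}(y_t−ȳ)(y_{t+1}−ȳ) = -14.1837
Denominator Σ(y_t−ȳ)² = 27.7143
r_1 = -14.1837 / 27.7143 = -0.512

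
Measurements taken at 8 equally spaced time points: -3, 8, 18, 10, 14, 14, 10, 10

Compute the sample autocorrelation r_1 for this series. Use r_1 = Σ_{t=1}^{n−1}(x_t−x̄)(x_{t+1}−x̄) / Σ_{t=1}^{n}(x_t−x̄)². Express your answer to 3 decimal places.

0.090

Mean x̄ = (-3 + 8 + 18 + 10 + 14 + 14 + 10 + 10)/8 = 10.1250
Deviations from mean: -13.1250, -2.1250, 7.8750, -0.1250, 3.8750, 3.8750, -0.1250, -0.1250
Σ(x_t−x̄)(x_{t+1}−x̄) = (27.8906) + (-16.7344) + (-0.9844) + (-0.4844) + (15.0156) + (-0.4844) + (0.0156) = 24.2344
Denominator Σ(x_t−x̄)² = 268.8750
r_1 = 24.2344 / 268.8750 = 0.090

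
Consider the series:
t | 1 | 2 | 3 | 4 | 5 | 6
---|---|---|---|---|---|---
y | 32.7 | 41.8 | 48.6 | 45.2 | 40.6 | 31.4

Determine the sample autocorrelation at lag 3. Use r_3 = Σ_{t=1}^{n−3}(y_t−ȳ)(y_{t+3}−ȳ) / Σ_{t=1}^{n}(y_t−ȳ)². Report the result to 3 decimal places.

-0.478

Mean ȳ = (32.7 + 41.8 + 48.6 + 45.2 + 40.6 + 31.4)/6 = 40.0500
Deviations from mean: -7.3500, 1.7500, 8.5500, 5.1500, 0.5500, -8.6500
Numerator Σ_{t=1}^{3}(y_t−ȳ)(y_{t+3}−ȳ) = -110.8475
Denominator Σ(y_t−ȳ)² = 231.8350
r_3 = -110.8475 / 231.8350 = -0.478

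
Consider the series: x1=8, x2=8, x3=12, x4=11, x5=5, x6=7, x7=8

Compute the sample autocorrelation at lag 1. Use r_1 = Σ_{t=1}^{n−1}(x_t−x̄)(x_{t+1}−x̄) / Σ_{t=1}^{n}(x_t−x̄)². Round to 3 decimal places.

0.134

Mean x̄ = (8 + 8 + 12 + 11 + 5 + 7 + 8)/7 = 8.4286
Deviations from mean: -0.4286, -0.4286, 3.5714, 2.5714, -3.4286, -1.4286, -0.4286
Numerator Σ_{t=1}^{6}(x_t−x̄)(x_{t+1}−x̄) = 4.5306
Denominator Σ(x_t−x̄)² = 33.7143
r_1 = 4.5306 / 33.7143 = 0.134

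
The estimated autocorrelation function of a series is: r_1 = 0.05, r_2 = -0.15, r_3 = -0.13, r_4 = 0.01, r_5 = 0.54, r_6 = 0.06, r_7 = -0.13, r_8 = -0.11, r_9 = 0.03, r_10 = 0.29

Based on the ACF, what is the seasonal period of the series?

The largest autocorrelation is r_5 = 0.54, with a weaker echo at lag 10 (0.29); the remaining lags stay at or below 0.06.
The dominant spike at lag 5 indicates a seasonal period of 5.

5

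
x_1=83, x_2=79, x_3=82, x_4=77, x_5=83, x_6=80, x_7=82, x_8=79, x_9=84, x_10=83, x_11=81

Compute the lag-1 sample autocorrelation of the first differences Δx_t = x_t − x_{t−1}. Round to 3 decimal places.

First differences Δx: -4, 3, -5, 6, -3, 2, -3, 5, -1, -2
Mean of differences = -0.2000
Numerator Σ(Δx_t−Δx̄)(Δx_{t+1}−Δx̄) = -104.2400
Denominator Σ(Δx_t−Δx̄)² = 137.6000
r_1(Δx) = -104.2400 / 137.6000 = -0.758

-0.758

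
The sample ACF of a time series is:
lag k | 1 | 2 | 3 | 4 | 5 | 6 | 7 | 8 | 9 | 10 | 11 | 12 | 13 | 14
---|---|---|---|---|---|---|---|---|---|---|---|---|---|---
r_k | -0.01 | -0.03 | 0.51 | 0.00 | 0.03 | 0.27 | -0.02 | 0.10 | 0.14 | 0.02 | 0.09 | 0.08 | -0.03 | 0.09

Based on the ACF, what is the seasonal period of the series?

The largest autocorrelation is r_3 = 0.51, with a weaker echo at lag 6 (0.27); the remaining lags stay at or below 0.14.
The dominant spike at lag 3 indicates a seasonal period of 3.

3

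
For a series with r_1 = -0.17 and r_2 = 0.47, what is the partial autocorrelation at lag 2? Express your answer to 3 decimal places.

φ_{22} = (r_2 − r_1²) / (1 − r_1²)
r_1² = (-0.17)² = 0.0289
Numerator = 0.47 − 0.0289 = 0.4411; denominator = 1 − 0.0289 = 0.9711
φ_{22} = 0.4411 / 0.9711 = 0.454

0.454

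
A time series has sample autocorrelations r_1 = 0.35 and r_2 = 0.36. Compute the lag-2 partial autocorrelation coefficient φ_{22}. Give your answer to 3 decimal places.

φ_{22} = (r_2 − r_1²) / (1 − r_1²)
r_1² = (0.35)² = 0.1225
Numerator = 0.36 − 0.1225 = 0.2375; denominator = 1 − 0.1225 = 0.8775
φ_{22} = 0.2375 / 0.8775 = 0.271

0.271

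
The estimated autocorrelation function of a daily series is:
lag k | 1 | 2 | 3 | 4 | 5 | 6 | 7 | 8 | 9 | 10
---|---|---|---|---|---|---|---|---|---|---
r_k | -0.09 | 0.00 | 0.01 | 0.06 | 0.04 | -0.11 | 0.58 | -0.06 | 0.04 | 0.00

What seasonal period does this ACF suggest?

The largest autocorrelation is r_7 = 0.58; the remaining lags stay at or below 0.06.
The dominant spike at lag 7 indicates a seasonal period of 7.

7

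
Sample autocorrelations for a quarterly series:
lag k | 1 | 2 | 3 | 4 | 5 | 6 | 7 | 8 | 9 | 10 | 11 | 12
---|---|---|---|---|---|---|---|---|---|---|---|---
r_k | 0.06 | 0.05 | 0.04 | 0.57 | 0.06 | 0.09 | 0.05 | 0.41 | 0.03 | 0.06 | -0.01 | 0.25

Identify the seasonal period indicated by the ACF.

4

The largest autocorrelation is r_4 = 0.57, with weaker echoes at lags 8 (0.41) and 12 (0.25); the remaining lags stay at or below 0.09.
The dominant spike at lag 4 indicates a seasonal period of 4.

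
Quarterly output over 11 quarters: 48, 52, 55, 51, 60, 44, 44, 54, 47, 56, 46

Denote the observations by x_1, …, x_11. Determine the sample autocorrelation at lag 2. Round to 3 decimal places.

0.007

Mean x̄ = (48 + 52 + 55 + 51 + 60 + 44 + 44 + 54 + 47 + 56 + 46)/11 = 50.6364
Numerator Σ_{t=1}^{9}(x_t−x̄)(x_{t+2}−x̄) = 2.0083
Denominator Σ(x_t−x̄)² = 278.5455
r_2 = 2.0083 / 278.5455 = 0.007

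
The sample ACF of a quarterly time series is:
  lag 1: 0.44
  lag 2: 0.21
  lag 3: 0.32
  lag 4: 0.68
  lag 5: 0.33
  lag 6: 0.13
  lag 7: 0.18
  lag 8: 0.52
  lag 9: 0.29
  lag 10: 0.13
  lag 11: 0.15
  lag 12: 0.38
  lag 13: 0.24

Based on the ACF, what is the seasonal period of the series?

4

The largest autocorrelation is r_4 = 0.68, with a weaker echo at lag 8 (0.52); the remaining lags stay at or below 0.44. The elevated value at lag 1 (0.44), dropping to 0.21 at lag 2, reflects decaying short-term dependence rather than seasonality.
The dominant spike at lag 4 indicates a seasonal period of 4.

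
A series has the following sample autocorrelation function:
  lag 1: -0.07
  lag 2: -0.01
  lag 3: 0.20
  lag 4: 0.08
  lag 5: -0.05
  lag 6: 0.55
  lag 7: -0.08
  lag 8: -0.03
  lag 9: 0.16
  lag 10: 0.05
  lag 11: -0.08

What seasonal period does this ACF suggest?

6

The largest autocorrelation is r_6 = 0.55; the remaining lags stay at or below 0.20.
The dominant spike at lag 6 indicates a seasonal period of 6.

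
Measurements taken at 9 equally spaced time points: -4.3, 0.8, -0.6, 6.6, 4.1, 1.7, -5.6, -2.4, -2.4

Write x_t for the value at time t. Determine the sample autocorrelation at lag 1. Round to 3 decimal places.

Mean x̄ = (-4.3 + 0.8 − 0.6 + 6.6 + 4.1 + 1.7 − 5.6 − 2.4 − 2.4)/9 = -0.2333
Numerator Σ_{t=1}^{8}(x_t−x̄)(x_{t+1}−x̄) = 36.8489
Denominator Σ(x_t−x̄)² = 125.1400
r_1 = 36.8489 / 125.1400 = 0.294

0.294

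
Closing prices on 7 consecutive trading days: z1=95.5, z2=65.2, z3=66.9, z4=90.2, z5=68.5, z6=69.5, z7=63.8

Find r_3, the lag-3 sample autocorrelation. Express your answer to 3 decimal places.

0.258

Mean z̄ = (95.5 + 65.2 + 66.9 + 90.2 + 68.5 + 69.5 + 63.8)/7 = 74.2286
Deviations from mean: 21.2714, -9.0286, -7.3286, 15.9714, -5.7286, -4.7286, -10.4286
Numerator Σ_{t=1}^{4}(z_t−z̄)(z_{t+3}−z̄) = 259.5504
Denominator Σ(z_t−z̄)² = 1006.7143
r_3 = 259.5504 / 1006.7143 = 0.258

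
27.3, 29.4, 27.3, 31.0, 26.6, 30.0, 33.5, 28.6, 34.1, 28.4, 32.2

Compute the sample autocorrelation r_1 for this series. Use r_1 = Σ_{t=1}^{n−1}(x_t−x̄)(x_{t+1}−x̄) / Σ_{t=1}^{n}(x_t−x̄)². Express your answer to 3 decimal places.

-0.362

Mean x̄ = (27.3 + 29.4 + 27.3 + 31.0 + 26.6 + 30.0 + 33.5 + 28.6 + 34.1 + 28.4 + 32.2)/11 = 29.8545
Numerator Σ_{t=1}^{10}(x_t−x̄)(x_{t+1}−x̄) = -23.7612
Denominator Σ(x_t−x̄)² = 65.6873
r_1 = -23.7612 / 65.6873 = -0.362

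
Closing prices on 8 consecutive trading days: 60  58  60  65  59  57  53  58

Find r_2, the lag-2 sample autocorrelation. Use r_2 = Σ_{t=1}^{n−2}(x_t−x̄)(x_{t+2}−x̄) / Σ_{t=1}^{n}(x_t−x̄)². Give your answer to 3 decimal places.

Mean x̄ = (60 + 58 + 60 + 65 + 59 + 57 + 53 + 58)/8 = 58.7500
Σ(x_t−x̄)(x_{t+2}−x̄) = (1.5625) + (-4.6875) + (0.3125) + (-10.9375) + (-1.4375) + (1.3125) = -13.8750
Denominator Σ(x_t−x̄)² = 79.5000
r_2 = -13.8750 / 79.5000 = -0.175

-0.175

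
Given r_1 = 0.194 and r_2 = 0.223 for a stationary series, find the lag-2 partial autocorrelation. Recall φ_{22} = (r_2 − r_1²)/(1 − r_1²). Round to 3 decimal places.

φ_{22} = (r_2 − r_1²) / (1 − r_1²)
r_1² = (0.194)² = 0.037636
Numerator = 0.223 − 0.0376 = 0.1854; denominator = 1 − 0.0376 = 0.9624
φ_{22} = 0.1854 / 0.9624 = 0.193

0.193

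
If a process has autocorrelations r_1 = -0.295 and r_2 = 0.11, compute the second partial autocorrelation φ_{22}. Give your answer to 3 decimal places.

φ_{22} = (r_2 − r_1²) / (1 − r_1²)
r_1² = (-0.295)² = 0.087025
Numerator = 0.11 − 0.0870 = 0.0230; denominator = 1 − 0.0870 = 0.9130
φ_{22} = 0.0230 / 0.9130 = 0.025

0.025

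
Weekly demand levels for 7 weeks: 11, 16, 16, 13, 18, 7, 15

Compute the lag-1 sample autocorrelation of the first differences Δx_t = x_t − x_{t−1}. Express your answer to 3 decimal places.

First differences Δx: 5, 0, -3, 5, -11, 8
Mean of differences = 0.6667
Numerator Σ(Δx_t−Δx̄)(Δx_{t+1}−Δx̄) = -152.4444
Denominator Σ(Δx_t−Δx̄)² = 241.3333
r_1(Δx) = -152.4444 / 241.3333 = -0.632

-0.632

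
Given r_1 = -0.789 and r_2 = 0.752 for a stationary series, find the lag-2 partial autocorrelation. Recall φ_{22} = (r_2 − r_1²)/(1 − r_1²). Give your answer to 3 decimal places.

φ_{22} = (r_2 − r_1²) / (1 − r_1²)
r_1² = (-0.789)² = 0.622521
Numerator = 0.752 − 0.6225 = 0.1295; denominator = 1 − 0.6225 = 0.3775
φ_{22} = 0.1295 / 0.3775 = 0.343

0.343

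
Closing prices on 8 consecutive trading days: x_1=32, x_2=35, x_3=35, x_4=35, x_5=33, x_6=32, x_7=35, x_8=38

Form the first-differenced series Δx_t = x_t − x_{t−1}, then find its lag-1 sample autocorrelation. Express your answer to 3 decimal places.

First differences Δx: 3, 0, 0, -2, -1, 3, 3
Mean of differences = 0.8571
Numerator Σ(Δx_t−Δx̄)(Δx_{t+1}−Δx̄) = 7.2653
Denominator Σ(Δx_t−Δx̄)² = 26.8571
r_1(Δx) = 7.2653 / 26.8571 = 0.271

0.271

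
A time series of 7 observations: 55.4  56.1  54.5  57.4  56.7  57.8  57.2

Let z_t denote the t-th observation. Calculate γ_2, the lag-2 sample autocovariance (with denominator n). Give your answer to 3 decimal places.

0.385

Mean z̄ = (55.4 + 56.1 + 54.5 + 57.4 + 56.7 + 57.8 + 57.2)/7 = 56.4429
Deviations: -1.0429, -0.3429, -1.9429, 0.9571, 0.2571, 1.3571, 0.7571
Σ_{t=1}^{5}(z_t−z̄)(z_{t+2}−z̄) = 2.6920
γ_2 = 2.6920 / 7 = 0.385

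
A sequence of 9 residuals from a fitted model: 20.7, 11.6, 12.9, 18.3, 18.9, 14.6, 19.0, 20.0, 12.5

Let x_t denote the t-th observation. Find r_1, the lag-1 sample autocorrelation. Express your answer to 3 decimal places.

Mean x̄ = (20.7 + 11.6 + 12.9 + 18.3 + 18.9 + 14.6 + 19.0 + 20.0 + 12.5)/9 = 16.5000
Numerator Σ_{t=1}^{8}(x_t−x̄)(x_{t+1}−x̄) = -19.6600
Denominator Σ(x_t−x̄)² = 101.7200
r_1 = -19.6600 / 101.7200 = -0.193

-0.193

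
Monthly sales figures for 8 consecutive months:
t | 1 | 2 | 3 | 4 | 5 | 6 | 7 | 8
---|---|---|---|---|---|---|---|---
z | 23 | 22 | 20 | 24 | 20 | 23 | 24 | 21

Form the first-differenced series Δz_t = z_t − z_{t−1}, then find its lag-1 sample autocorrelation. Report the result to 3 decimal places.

First differences Δz: -1, -2, 4, -4, 3, 1, -3
Mean of differences = -0.2857
Numerator Σ(Δz_t−Δz̄)(Δz_{t+1}−Δz̄) = -33.5102
Denominator Σ(Δz_t−Δz̄)² = 55.4286
r_1(Δz) = -33.5102 / 55.4286 = -0.605

-0.605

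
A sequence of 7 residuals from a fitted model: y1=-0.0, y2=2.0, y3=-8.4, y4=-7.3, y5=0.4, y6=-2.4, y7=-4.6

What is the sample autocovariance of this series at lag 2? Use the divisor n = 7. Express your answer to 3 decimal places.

-9.067

Mean ȳ = (-0.0 + 2.0 − 8.4 − 7.3 + 0.4 − 2.4 − 4.6)/7 = -2.9000
Deviations: 2.9000, 4.9000, -5.5000, -4.4000, 3.3000, 0.5000, -1.7000
Σ_{t=1}^{5}(y_t−ȳ)(y_{t+2}−ȳ) = -63.4700
γ_2 = -63.4700 / 7 = -9.067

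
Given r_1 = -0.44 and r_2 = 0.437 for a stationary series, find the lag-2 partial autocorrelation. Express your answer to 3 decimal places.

0.302

φ_{22} = (r_2 − r_1²) / (1 − r_1²)
r_1² = (-0.44)² = 0.1936
Numerator = 0.437 − 0.1936 = 0.2434; denominator = 1 − 0.1936 = 0.8064
φ_{22} = 0.2434 / 0.8064 = 0.302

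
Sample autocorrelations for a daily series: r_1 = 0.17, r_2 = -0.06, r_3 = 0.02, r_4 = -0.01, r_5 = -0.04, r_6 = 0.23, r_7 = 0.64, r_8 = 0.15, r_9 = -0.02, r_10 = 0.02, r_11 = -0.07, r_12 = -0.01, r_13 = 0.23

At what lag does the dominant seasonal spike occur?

The largest autocorrelation is r_7 = 0.64; the remaining lags stay at or below 0.23.
The dominant spike at lag 7 indicates a seasonal period of 7.

7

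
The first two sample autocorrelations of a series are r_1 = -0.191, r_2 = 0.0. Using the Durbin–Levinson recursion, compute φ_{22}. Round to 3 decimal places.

-0.038

φ_{22} = (r_2 − r_1²) / (1 − r_1²)
r_1² = (-0.191)² = 0.036481
Numerator = 0.0 − 0.0365 = -0.0365; denominator = 1 − 0.0365 = 0.9635
φ_{22} = -0.0365 / 0.9635 = -0.038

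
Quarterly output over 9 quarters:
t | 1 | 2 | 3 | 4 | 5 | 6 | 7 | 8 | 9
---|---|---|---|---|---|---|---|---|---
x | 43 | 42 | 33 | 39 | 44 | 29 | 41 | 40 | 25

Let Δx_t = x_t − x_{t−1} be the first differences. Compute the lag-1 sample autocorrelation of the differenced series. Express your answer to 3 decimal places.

-0.397

First differences Δx: -1, -9, 6, 5, -15, 12, -1, -15
Mean of differences = -2.2500
Numerator Σ(Δx_t−Δx̄)(Δx_{t+1}−Δx̄) = -276.5625
Denominator Σ(Δx_t−Δx̄)² = 697.5000
r_1(Δx) = -276.5625 / 697.5000 = -0.397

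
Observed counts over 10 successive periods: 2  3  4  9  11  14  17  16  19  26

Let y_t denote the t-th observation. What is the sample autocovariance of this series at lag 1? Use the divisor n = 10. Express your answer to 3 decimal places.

Mean ȳ = (2 + 3 + 4 + 9 + 11 + 14 + 17 + 16 + 19 + 26)/10 = 12.1000
Σ_{t=1}^{9}(y_t−ȳ)(y_{t+1}−ȳ) = 343.2900
γ_1 = 343.2900 / 10 = 34.329

34.329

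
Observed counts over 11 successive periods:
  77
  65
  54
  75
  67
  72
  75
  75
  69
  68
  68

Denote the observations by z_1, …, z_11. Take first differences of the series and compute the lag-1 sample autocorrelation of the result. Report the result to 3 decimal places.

First differences Δz: -12, -11, 21, -8, 5, 3, 0, -6, -1, 0
Mean of differences = -0.9000
Numerator Σ(Δz_t−Δz̄)(Δz_{t+1}−Δz̄) = -284.1100
Denominator Σ(Δz_t−Δz̄)² = 832.9000
r_1(Δz) = -284.1100 / 832.9000 = -0.341

-0.341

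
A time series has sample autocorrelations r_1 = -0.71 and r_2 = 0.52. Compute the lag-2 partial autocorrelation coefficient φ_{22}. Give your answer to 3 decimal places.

0.032

φ_{22} = (r_2 − r_1²) / (1 − r_1²)
r_1² = (-0.71)² = 0.5041
Numerator = 0.52 − 0.5041 = 0.0159; denominator = 1 − 0.5041 = 0.4959
φ_{22} = 0.0159 / 0.4959 = 0.032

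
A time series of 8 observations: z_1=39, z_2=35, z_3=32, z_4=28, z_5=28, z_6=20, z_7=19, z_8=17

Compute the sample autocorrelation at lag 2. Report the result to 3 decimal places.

Mean z̄ = (39 + 35 + 32 + 28 + 28 + 20 + 19 + 17)/8 = 27.2500
Deviations from mean: 11.7500, 7.7500, 4.7500, 0.7500, 0.7500, -7.2500, -8.2500, -10.2500
Numerator Σ_{t=1}^{6}(z_t−z̄)(z_{t+2}−z̄) = 127.8750
Denominator Σ(z_t−z̄)² = 447.5000
r_2 = 127.8750 / 447.5000 = 0.286

0.286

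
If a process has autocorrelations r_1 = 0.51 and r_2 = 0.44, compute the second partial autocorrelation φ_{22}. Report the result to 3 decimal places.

0.243

φ_{22} = (r_2 − r_1²) / (1 − r_1²)
r_1² = (0.51)² = 0.2601
Numerator = 0.44 − 0.2601 = 0.1799; denominator = 1 − 0.2601 = 0.7399
φ_{22} = 0.1799 / 0.7399 = 0.243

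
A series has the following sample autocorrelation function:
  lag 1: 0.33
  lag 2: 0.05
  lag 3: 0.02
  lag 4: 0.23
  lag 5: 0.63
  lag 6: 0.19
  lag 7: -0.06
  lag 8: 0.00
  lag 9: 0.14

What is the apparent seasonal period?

5

The largest autocorrelation is r_5 = 0.63; the remaining lags stay at or below 0.33. The elevated value at lag 1 (0.33), dropping to 0.05 at lag 2, reflects decaying short-term dependence rather than seasonality.
The dominant spike at lag 5 indicates a seasonal period of 5.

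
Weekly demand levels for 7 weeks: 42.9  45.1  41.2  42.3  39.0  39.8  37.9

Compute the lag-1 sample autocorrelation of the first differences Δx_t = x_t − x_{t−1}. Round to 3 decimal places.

First differences Δx: 2.2, -3.9, 1.1, -3.3, 0.8, -1.9
Mean of differences = -0.8333
Numerator Σ(Δx_t−Δx̄)(Δx_{t+1}−Δx̄) = -25.7711
Denominator Σ(Δx_t−Δx̄)² = 32.2333
r_1(Δx) = -25.7711 / 32.2333 = -0.800

-0.800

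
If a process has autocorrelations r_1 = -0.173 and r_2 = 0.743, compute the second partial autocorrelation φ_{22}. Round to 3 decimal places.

φ_{22} = (r_2 − r_1²) / (1 − r_1²)
r_1² = (-0.173)² = 0.029929
Numerator = 0.743 − 0.0299 = 0.7131; denominator = 1 − 0.0299 = 0.9701
φ_{22} = 0.7131 / 0.9701 = 0.735

0.735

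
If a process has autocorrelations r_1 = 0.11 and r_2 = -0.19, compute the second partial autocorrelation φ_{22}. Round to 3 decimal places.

-0.205

φ_{22} = (r_2 − r_1²) / (1 − r_1²)
r_1² = (0.11)² = 0.0121
Numerator = -0.19 − 0.0121 = -0.2021; denominator = 1 − 0.0121 = 0.9879
φ_{22} = -0.2021 / 0.9879 = -0.205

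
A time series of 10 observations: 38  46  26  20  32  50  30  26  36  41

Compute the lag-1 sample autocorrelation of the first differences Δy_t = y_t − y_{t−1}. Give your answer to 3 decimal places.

First differences Δy: 8, -20, -6, 12, 18, -20, -4, 10, 5
Mean of differences = 0.3333
Numerator Σ(Δy_t−Δȳ)(Δy_{t+1}−Δȳ) = -162.7778
Denominator Σ(Δy_t−Δȳ)² = 1508.0000
r_1(Δy) = -162.7778 / 1508.0000 = -0.108

-0.108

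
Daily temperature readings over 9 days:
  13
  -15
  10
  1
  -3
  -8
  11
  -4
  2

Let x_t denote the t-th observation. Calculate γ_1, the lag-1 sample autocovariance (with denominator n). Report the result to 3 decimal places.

Mean x̄ = (13 − 15 + 10 + 1 − 3 − 8 + 11 − 4 + 2)/9 = 0.7778
Σ_{t=1}^{8}(x_t−x̄)(x_{t+1}−x̄) = -448.3827
γ_1 = -448.3827 / 9 = -49.820

-49.820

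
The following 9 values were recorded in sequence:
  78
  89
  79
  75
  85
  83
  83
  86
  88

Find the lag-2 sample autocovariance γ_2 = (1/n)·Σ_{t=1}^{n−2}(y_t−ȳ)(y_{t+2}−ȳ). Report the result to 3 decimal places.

Mean ȳ = (78 + 89 + 79 + 75 + 85 + 83 + 83 + 86 + 88)/9 = 82.8889
Σ_{t=1}^{7}(y_t−ȳ)(y_{t+2}−ȳ) = -37.1358
γ_2 = -37.1358 / 9 = -4.126

-4.126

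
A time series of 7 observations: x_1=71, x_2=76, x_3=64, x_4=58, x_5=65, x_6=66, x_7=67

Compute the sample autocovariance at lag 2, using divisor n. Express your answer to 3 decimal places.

Mean x̄ = (71 + 76 + 64 + 58 + 65 + 66 + 67)/7 = 66.7143
Deviations: 4.2857, 9.2857, -2.7143, -8.7143, -1.7143, -0.7143, 0.2857
Σ_{t=1}^{5}(x_t−x̄)(x_{t+2}−x̄) = -82.1633
γ_2 = -82.1633 / 7 = -11.738

-11.738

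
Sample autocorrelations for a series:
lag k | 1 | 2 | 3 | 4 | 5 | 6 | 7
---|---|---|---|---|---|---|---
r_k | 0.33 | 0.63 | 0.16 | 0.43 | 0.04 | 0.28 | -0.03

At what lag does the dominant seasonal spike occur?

The largest autocorrelation is r_2 = 0.63, with a weaker echo at lag 4 (0.43); the remaining lags stay at or below 0.33.
The dominant spike at lag 2 indicates a seasonal period of 2.

2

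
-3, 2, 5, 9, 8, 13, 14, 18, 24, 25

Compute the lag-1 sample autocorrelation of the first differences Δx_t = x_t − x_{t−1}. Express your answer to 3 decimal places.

-0.493

First differences Δx: 5, 3, 4, -1, 5, 1, 4, 6, 1
Mean of differences = 3.1111
Numerator Σ(Δx_t−Δx̄)(Δx_{t+1}−Δx̄) = -21.1235
Denominator Σ(Δx_t−Δx̄)² = 42.8889
r_1(Δx) = -21.1235 / 42.8889 = -0.493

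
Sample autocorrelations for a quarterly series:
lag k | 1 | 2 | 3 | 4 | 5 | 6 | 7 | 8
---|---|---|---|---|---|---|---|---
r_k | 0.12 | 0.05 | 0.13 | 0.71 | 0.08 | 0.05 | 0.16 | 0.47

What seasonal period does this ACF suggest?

4

The largest autocorrelation is r_4 = 0.71, with a weaker echo at lag 8 (0.47); the remaining lags stay at or below 0.16.
The dominant spike at lag 4 indicates a seasonal period of 4.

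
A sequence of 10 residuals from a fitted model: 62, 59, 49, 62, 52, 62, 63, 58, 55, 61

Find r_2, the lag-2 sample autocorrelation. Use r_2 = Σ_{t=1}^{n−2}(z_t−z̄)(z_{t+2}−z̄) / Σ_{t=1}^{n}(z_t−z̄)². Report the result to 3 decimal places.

Mean z̄ = (62 + 59 + 49 + 62 + 52 + 62 + 63 + 58 + 55 + 61)/10 = 58.3000
Numerator Σ_{t=1}^{8}(z_t−z̄)(z_{t+2}−z̄) = -6.5800
Denominator Σ(z_t−z̄)² = 208.1000
r_2 = -6.5800 / 208.1000 = -0.032

-0.032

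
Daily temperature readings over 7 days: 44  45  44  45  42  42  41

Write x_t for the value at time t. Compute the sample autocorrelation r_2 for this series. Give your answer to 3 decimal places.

0.212

Mean x̄ = (44 + 45 + 44 + 45 + 42 + 42 + 41)/7 = 43.2857
Numerator Σ_{t=1}^{5}(x_t−x̄)(x_{t+2}−x̄) = 3.2653
Denominator Σ(x_t−x̄)² = 15.4286
r_2 = 3.2653 / 15.4286 = 0.212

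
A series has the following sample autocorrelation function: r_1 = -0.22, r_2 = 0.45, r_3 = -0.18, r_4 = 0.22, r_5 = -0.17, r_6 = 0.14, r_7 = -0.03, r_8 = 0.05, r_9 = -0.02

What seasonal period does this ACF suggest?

2

The largest autocorrelation is r_2 = 0.45, with a weaker echo at lag 4 (0.22); the remaining lags stay at or below 0.14.
The dominant spike at lag 2 indicates a seasonal period of 2.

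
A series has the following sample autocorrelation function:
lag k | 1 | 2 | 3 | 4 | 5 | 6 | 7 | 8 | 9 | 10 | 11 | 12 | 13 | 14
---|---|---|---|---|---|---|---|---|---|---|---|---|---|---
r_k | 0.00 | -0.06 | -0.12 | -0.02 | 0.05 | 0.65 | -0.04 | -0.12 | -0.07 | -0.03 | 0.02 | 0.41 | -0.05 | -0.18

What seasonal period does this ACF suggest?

6

The largest autocorrelation is r_6 = 0.65, with a weaker echo at lag 12 (0.41); the remaining lags stay at or below 0.05.
The dominant spike at lag 6 indicates a seasonal period of 6.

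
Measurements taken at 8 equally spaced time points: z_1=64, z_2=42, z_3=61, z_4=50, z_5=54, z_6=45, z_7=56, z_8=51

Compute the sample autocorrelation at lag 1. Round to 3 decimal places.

Mean z̄ = (64 + 42 + 61 + 50 + 54 + 45 + 56 + 51)/8 = 52.8750
Deviations from mean: 11.1250, -10.8750, 8.1250, -2.8750, 1.1250, -7.8750, 3.1250, -1.8750
Numerator Σ_{t=1}^{7}(z_t−z̄)(z_{t+1}−z̄) = -275.2656
Denominator Σ(z_t−z̄)² = 392.8750
r_1 = -275.2656 / 392.8750 = -0.701

-0.701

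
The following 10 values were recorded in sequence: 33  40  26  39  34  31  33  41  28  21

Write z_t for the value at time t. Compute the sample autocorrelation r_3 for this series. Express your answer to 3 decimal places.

0.109

Mean z̄ = (33 + 40 + 26 + 39 + 34 + 31 + 33 + 41 + 28 + 21)/10 = 32.6000
Σ(z_t−z̄)(z_{t+3}−z̄) = (2.5600) + (10.3600) + (10.5600) + (2.5600) + (11.7600) + (7.3600) + (-4.6400) = 40.5200
Denominator Σ(z_t−z̄)² = 370.4000
r_3 = 40.5200 / 370.4000 = 0.109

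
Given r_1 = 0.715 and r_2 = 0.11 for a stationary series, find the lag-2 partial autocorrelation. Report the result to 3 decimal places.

φ_{22} = (r_2 − r_1²) / (1 − r_1²)
r_1² = (0.715)² = 0.511225
Numerator = 0.11 − 0.5112 = -0.4012; denominator = 1 − 0.5112 = 0.4888
φ_{22} = -0.4012 / 0.4888 = -0.821

-0.821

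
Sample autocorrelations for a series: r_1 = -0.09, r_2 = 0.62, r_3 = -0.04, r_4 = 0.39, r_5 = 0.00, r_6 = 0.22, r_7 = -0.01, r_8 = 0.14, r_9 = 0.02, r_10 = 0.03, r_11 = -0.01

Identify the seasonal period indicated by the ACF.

The largest autocorrelation is r_2 = 0.62, with weaker echoes at lags 4 (0.39) and 6 (0.22); the remaining lags stay at or below 0.14.
The dominant spike at lag 2 indicates a seasonal period of 2.

2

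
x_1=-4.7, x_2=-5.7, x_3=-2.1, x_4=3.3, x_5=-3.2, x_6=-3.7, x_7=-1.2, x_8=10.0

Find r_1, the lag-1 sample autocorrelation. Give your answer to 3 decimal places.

0.070

Mean x̄ = (-4.7 − 5.7 − 2.1 + 3.3 − 3.2 − 3.7 − 1.2 + 10.0)/8 = -0.9125
Deviations from mean: -3.7875, -4.7875, -1.1875, 4.2125, -2.2875, -2.7875, -0.2875, 10.9125
Σ(x_t−x̄)(x_{t+1}−x̄) = (18.1327) + (5.6852) + (-5.0023) + (-9.6361) + (6.3764) + (0.8014) + (-3.1373) = 13.2198
Denominator Σ(x_t−x̄)² = 188.5888
r_1 = 13.2198 / 188.5888 = 0.070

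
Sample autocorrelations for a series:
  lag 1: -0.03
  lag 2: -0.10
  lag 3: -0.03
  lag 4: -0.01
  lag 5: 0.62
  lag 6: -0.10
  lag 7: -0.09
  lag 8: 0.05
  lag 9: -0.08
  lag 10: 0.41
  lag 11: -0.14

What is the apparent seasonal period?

The largest autocorrelation is r_5 = 0.62, with a weaker echo at lag 10 (0.41); the remaining lags stay at or below 0.05.
The dominant spike at lag 5 indicates a seasonal period of 5.

5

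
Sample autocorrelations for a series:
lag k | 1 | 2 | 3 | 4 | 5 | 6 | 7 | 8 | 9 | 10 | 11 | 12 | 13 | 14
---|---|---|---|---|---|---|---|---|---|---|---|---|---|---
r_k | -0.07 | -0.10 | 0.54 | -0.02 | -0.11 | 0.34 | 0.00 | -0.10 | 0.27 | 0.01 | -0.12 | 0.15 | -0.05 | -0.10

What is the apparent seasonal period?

3

The largest autocorrelation is r_3 = 0.54, with weaker echoes at lags 6 (0.34), 9 (0.27) and 12 (0.15); the remaining lags stay at or below 0.01.
The dominant spike at lag 3 indicates a seasonal period of 3.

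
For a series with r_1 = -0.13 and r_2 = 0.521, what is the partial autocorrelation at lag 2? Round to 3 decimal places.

0.513

φ_{22} = (r_2 − r_1²) / (1 − r_1²)
r_1² = (-0.13)² = 0.0169
Numerator = 0.521 − 0.0169 = 0.5041; denominator = 1 − 0.0169 = 0.9831
φ_{22} = 0.5041 / 0.9831 = 0.513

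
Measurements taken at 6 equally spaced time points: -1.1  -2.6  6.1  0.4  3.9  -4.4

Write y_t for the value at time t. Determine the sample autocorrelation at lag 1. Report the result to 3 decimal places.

Mean ȳ = (-1.1 − 2.6 + 6.1 + 0.4 + 3.9 − 4.4)/6 = 0.3833
Deviations from mean: -1.4833, -2.9833, 5.7167, 0.0167, 3.5167, -4.7833
Numerator Σ_{t=1}^{5}(y_t−ȳ)(y_{t+1}−ȳ) = -29.2969
Denominator Σ(y_t−ȳ)² = 79.0283
r_1 = -29.2969 / 79.0283 = -0.371

-0.371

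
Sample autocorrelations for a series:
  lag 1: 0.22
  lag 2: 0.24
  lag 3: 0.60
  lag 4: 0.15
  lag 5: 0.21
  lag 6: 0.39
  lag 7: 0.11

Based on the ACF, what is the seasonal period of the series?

The largest autocorrelation is r_3 = 0.60, with a weaker echo at lag 6 (0.39); the remaining lags stay at or below 0.24.
The dominant spike at lag 3 indicates a seasonal period of 3.

3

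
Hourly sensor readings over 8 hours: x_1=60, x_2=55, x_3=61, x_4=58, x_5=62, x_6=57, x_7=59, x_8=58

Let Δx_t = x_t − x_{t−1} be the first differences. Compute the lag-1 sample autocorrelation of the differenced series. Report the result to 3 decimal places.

-0.788

First differences Δx: -5, 6, -3, 4, -5, 2, -1
Mean of differences = -0.2857
Numerator Σ(Δx_t−Δx̄)(Δx_{t+1}−Δx̄) = -90.9388
Denominator Σ(Δx_t−Δx̄)² = 115.4286
r_1(Δx) = -90.9388 / 115.4286 = -0.788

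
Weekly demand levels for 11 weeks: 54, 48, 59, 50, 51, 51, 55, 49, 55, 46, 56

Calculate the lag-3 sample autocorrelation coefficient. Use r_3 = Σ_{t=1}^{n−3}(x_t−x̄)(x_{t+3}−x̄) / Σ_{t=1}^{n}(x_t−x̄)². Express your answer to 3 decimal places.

Mean x̄ = (54 + 48 + 59 + 50 + 51 + 51 + 55 + 49 + 55 + 46 + 56)/11 = 52.1818
Numerator Σ_{t=1}^{8}(x_t−x̄)(x_{t+3}−x̄) = -42.3719
Denominator Σ(x_t−x̄)² = 153.6364
r_3 = -42.3719 / 153.6364 = -0.276

-0.276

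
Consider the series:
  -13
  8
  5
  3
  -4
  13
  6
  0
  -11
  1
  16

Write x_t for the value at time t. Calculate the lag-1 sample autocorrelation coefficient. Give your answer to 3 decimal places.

-0.099

Mean x̄ = (-13 + 8 + 5 + 3 − 4 + 13 + 6 + 0 − 11 + 1 + 16)/11 = 2.1818
Numerator Σ_{t=1}^{10}(x_t−x̄)(x_{t+1}−x̄) = -80.5785
Denominator Σ(x_t−x̄)² = 813.6364
r_1 = -80.5785 / 813.6364 = -0.099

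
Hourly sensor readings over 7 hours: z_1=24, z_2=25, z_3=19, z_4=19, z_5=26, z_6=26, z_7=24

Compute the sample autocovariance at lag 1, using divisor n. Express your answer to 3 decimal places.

Mean z̄ = (24 + 25 + 19 + 19 + 26 + 26 + 24)/7 = 23.2857
Deviations: 0.7143, 1.7143, -4.2857, -4.2857, 2.7143, 2.7143, 0.7143
Σ_{t=1}^{6}(z_t−z̄)(z_{t+1}−z̄) = 9.9184
γ_1 = 9.9184 / 7 = 1.417

1.417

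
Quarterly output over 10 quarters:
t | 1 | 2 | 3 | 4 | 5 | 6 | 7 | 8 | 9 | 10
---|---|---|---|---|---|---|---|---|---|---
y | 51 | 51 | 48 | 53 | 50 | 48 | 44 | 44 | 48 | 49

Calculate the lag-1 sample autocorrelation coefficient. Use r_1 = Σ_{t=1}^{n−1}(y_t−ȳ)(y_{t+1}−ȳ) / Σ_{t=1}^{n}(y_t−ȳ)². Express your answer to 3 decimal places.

0.438

Mean ȳ = (51 + 51 + 48 + 53 + 50 + 48 + 44 + 44 + 48 + 49)/10 = 48.6000
Numerator Σ_{t=1}^{9}(y_t−ȳ)(y_{t+1}−ȳ) = 33.4400
Denominator Σ(y_t−ȳ)² = 76.4000
r_1 = 33.4400 / 76.4000 = 0.438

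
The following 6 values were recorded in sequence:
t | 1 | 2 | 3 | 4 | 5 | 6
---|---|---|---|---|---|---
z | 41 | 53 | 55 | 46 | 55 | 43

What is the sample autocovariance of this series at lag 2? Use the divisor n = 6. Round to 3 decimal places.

-0.926

Mean z̄ = (41 + 53 + 55 + 46 + 55 + 43)/6 = 48.8333
Deviations: -7.8333, 4.1667, 6.1667, -2.8333, 6.1667, -5.8333
Σ_{t=1}^{4}(z_t−z̄)(z_{t+2}−z̄) = -5.5556
γ_2 = -5.5556 / 6 = -0.926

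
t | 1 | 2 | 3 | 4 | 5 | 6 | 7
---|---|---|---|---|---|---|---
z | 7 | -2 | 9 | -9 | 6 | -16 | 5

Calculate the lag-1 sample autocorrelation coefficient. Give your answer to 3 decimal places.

Mean z̄ = (7 − 2 + 9 − 9 + 6 − 16 + 5)/7 = 0.0000
Numerator Σ_{t=1}^{6}(z_t−z̄)(z_{t+1}−z̄) = -343.0000
Denominator Σ(z_t−z̄)² = 532.0000
r_1 = -343.0000 / 532.0000 = -0.645

-0.645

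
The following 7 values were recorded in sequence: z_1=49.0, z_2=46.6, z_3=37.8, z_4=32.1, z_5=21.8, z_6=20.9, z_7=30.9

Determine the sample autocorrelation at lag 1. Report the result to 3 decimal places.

Mean z̄ = (49.0 + 46.6 + 37.8 + 32.1 + 21.8 + 20.9 + 30.9)/7 = 34.1571
Numerator Σ_{t=1}^{6}(z_t−z̄)(z_{t+1}−z̄) = 454.9424
Denominator Σ(z_t−z̄)² = 731.6971
r_1 = 454.9424 / 731.6971 = 0.622

0.622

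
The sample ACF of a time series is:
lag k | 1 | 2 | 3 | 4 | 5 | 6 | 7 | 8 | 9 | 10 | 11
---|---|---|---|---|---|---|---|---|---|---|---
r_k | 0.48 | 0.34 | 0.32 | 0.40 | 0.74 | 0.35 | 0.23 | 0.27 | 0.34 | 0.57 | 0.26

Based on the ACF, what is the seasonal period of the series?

The largest autocorrelation is r_5 = 0.74, with a weaker echo at lag 10 (0.57); the remaining lags stay at or below 0.48. The elevated value at lag 1 (0.48), dropping to 0.34 at lag 2, reflects decaying short-term dependence rather than seasonality.
The dominant spike at lag 5 indicates a seasonal period of 5.

5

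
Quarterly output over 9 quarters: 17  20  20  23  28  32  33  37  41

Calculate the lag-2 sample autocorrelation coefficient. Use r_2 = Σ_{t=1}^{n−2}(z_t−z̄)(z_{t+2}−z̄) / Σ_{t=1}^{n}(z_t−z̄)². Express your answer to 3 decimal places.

Mean z̄ = (17 + 20 + 20 + 23 + 28 + 32 + 33 + 37 + 41)/9 = 27.8889
Σ(z_t−z̄)(z_{t+2}−z̄) = (85.9012) + (38.5679) + (-0.8765) + (-20.0988) + (0.5679) + (37.4568) + (67.0123) = 208.5309
Denominator Σ(z_t−z̄)² = 564.8889
r_2 = 208.5309 / 564.8889 = 0.369

0.369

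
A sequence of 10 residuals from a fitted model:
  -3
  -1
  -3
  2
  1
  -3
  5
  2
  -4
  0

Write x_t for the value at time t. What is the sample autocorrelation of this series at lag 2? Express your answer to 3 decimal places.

Mean x̄ = (-3 − 1 − 3 + 2 + 1 − 3 + 5 + 2 − 4 + 0)/10 = -0.4000
Numerator Σ_{t=1}^{8}(x_t−x̄)(x_{t+2}−x̄) = -21.7200
Denominator Σ(x_t−x̄)² = 76.4000
r_2 = -21.7200 / 76.4000 = -0.284

-0.284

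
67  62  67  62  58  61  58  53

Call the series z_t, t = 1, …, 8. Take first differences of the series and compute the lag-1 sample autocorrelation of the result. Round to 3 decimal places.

-0.453

First differences Δz: -5, 5, -5, -4, 3, -3, -5
Mean of differences = -2.0000
Numerator Σ(Δz_t−Δz̄)(Δz_{t+1}−Δz̄) = -48.0000
Denominator Σ(Δz_t−Δz̄)² = 106.0000
r_1(Δz) = -48.0000 / 106.0000 = -0.453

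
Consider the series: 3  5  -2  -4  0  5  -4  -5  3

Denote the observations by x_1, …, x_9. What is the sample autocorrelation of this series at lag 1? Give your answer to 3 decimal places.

Mean x̄ = (3 + 5 − 2 − 4 + 0 + 5 − 4 − 5 + 3)/9 = 0.1111
Numerator Σ_{t=1}^{8}(x_t−x̄)(x_{t+1}−x̄) = -1.4568
Denominator Σ(x_t−x̄)² = 128.8889
r_1 = -1.4568 / 128.8889 = -0.011

-0.011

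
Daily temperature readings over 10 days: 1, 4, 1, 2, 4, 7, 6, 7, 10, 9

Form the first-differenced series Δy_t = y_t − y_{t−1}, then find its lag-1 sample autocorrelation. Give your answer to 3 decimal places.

First differences Δy: 3, -3, 1, 2, 3, -1, 1, 3, -1
Mean of differences = 0.8889
Numerator Σ(Δy_t−Δȳ)(Δy_{t+1}−Δȳ) = -14.1235
Denominator Σ(Δy_t−Δȳ)² = 36.8889
r_1(Δy) = -14.1235 / 36.8889 = -0.383

-0.383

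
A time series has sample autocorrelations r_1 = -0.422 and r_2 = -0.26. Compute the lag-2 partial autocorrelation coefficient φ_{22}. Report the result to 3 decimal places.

φ_{22} = (r_2 − r_1²) / (1 − r_1²)
r_1² = (-0.422)² = 0.178084
Numerator = -0.26 − 0.1781 = -0.4381; denominator = 1 − 0.1781 = 0.8219
φ_{22} = -0.4381 / 0.8219 = -0.533

-0.533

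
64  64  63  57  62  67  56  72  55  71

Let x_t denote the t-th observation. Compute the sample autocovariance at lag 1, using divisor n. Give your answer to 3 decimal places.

Mean x̄ = (64 + 64 + 63 + 57 + 62 + 67 + 56 + 72 + 55 + 71)/10 = 63.1000
Σ_{t=1}^{9}(x_t−x̄)(x_{t+1}−x̄) = -223.2100
γ_1 = -223.2100 / 10 = -22.321

-22.321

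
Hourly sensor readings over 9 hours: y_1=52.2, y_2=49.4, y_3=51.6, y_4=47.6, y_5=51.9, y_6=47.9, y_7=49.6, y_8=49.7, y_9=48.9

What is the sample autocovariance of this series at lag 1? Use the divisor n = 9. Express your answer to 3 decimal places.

Mean ȳ = (52.2 + 49.4 + 51.6 + 47.6 + 51.9 + 47.9 + 49.6 + 49.7 + 48.9)/9 = 49.8667
Σ_{t=1}^{8}(y_t−ȳ)(y_{t+1}−ȳ) = -13.7044
γ_1 = -13.7044 / 9 = -1.523

-1.523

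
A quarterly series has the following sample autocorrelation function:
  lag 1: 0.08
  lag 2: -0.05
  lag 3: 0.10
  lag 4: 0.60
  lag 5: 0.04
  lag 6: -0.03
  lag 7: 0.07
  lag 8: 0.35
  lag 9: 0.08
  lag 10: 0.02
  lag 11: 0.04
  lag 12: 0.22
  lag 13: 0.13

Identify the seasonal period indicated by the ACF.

4

The largest autocorrelation is r_4 = 0.60, with weaker echoes at lags 8 (0.35) and 12 (0.22); the remaining lags stay at or below 0.13.
The dominant spike at lag 4 indicates a seasonal period of 4.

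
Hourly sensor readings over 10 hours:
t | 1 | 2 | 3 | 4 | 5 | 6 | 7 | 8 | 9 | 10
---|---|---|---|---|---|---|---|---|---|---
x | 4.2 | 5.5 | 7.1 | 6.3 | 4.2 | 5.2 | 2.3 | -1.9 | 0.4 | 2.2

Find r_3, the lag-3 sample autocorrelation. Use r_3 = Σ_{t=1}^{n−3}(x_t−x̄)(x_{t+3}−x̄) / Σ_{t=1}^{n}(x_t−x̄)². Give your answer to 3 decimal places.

Mean x̄ = (4.2 + 5.5 + 7.1 + 6.3 + 4.2 + 5.2 + 2.3 − 1.9 + 0.4 + 2.2)/10 = 3.5500
Numerator Σ_{t=1}^{7}(x_t−x̄)(x_{t+3}−x̄) = -1.5775
Denominator Σ(x_t−x̄)² = 70.5450
r_3 = -1.5775 / 70.5450 = -0.022

-0.022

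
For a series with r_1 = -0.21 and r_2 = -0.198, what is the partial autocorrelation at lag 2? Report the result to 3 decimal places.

φ_{22} = (r_2 − r_1²) / (1 − r_1²)
r_1² = (-0.21)² = 0.0441
Numerator = -0.198 − 0.0441 = -0.2421; denominator = 1 − 0.0441 = 0.9559
φ_{22} = -0.2421 / 0.9559 = -0.253

-0.253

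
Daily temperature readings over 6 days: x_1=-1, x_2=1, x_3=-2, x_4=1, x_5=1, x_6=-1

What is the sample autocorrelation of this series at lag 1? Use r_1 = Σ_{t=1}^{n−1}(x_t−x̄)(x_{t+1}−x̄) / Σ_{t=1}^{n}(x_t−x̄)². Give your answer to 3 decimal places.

Mean x̄ = (-1 + 1 − 2 + 1 + 1 − 1)/6 = -0.1667
Σ(x_t−x̄)(x_{t+1}−x̄) = (-0.9722) + (-2.1389) + (-2.1389) + (1.3611) + (-0.9722) = -4.8611
Denominator Σ(x_t−x̄)² = 8.8333
r_1 = -4.8611 / 8.8333 = -0.550

-0.550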